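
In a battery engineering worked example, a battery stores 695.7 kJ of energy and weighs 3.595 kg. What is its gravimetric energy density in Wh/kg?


Convert: E = 695.7 kJ = 193.25 Wh
ED = E / m = 193.25 / 3.595 = 53.76 Wh/kg

53.76 Wh/kg


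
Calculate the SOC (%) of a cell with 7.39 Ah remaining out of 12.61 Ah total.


SOC% = 7.39 / 12.61 * 100 = 58.60%

58.60%


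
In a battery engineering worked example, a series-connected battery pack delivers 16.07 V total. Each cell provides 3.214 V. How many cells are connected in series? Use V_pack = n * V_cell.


Rearranging: n = V_pack / V_cell = 16.07 / 3.214 = 5 cells

5


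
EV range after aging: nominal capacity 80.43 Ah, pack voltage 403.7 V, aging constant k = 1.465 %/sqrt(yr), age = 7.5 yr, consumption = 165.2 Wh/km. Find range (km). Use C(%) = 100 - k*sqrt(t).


Step 1: capacity retention = 100 - 1.465 * sqrt(7.5) = 100 - 1.465 * 2.7386 = 95.988%
Step 2: C_now = 80.43 * 95.988/100 = 77.203 Ah
Step 3: E_pack = V * C_now = 403.7 * 77.203 = 31167 Wh
Step 4: range = E_pack / consumption = 31167 / 165.2 = 188.7 km

188.7 km


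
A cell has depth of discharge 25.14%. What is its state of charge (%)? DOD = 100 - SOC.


SOC = 100 - DOD = 100 - 25.14 = 74.86%

74.86%


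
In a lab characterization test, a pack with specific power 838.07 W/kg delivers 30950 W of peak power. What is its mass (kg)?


m = P / SP = 30950 / 838.07 = 36.93 kg

36.93 kg


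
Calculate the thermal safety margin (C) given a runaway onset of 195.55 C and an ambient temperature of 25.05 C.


margin = T_onset - T_ambient = 195.55 - 25.05 = 170.5 C

170.5 C


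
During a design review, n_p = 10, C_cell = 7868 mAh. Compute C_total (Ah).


Convert: C_cell = 7868 mAh = 7.868 Ah
C_total = 10 * 7.868 = 78.68 Ah

78.68 Ah


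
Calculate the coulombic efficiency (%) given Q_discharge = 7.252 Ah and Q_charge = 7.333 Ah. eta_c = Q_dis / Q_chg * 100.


eta_c = Q_dis / Q_chg * 100 = 7.252 / 7.333 * 100 = 98.90%

98.90%


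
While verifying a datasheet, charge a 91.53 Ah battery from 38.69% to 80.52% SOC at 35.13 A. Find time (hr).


Step 1: dSOC = 80.52% - 38.69% = 41.83%
Step 2: delta_Ah = 91.53 * 41.83 / 100 = 38.287 Ah
Step 3: t = 38.287 / 35.13 = 1.090 hr

1.090 hr


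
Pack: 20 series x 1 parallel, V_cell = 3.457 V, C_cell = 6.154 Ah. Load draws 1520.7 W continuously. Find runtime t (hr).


Step 1: E_pack = Ns * V_cell * Np * C_cell = 20 * 3.457 * 1 * 6.154 = 425.49 Wh
Step 2: t = E_pack / P = 425.49 / 1520.7 = 0.2798 hr

0.2798 hr


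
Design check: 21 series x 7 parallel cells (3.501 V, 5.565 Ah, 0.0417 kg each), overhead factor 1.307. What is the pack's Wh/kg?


Step 1: V_pack = 21 * 3.501 = 73.521 V
Step 2: C_pack = 7 * 5.565 = 38.955 Ah
Step 3: E_pack = V_pack * C_pack = 73.521 * 38.955 = 2864 Wh
Step 4: m_pack = 21 * 7 * 0.0417 * 1.307 = 8.0118 kg
Step 5: ED = E_pack / m_pack = 2864 / 8.0118 = 357.5 Wh/kg

357.5 Wh/kg


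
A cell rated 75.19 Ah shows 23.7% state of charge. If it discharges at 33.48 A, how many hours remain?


Step 1: remaining = SOC/100 * C_total = 23.7/100 * 75.19 = 17.82 Ah
Step 2: t = remaining / I = 17.82 / 33.48 = 0.5323 hr

0.5323 hr


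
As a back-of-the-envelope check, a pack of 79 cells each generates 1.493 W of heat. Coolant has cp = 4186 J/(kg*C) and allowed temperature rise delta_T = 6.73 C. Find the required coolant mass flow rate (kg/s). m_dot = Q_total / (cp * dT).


Step 1: Total heat Q = 79 * 1.493 W = 117.95 W
Step 2: denom = cp * dT = 4186 * 6.73 = 28172
Step 3: m_dot = 117.95 / 28172 = 0.004187 kg/s

0.004187 kg/s


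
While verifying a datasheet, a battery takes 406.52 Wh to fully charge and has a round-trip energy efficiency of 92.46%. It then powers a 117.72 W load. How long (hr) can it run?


Step 1: E_discharge = eta/100 * E_charge = 92.46/100 * 406.52 = 375.87 Wh
Step 2: t = E_discharge / P = 375.87 / 117.72 = 3.193 hr

3.193 hr


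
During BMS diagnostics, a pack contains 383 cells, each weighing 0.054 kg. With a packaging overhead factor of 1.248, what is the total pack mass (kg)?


Cell mass sum = 383 * 0.054 = 20.682 kg
With overhead 1.248: m_pack = 20.682 * 1.248 = 25.81 kg

25.81 kg


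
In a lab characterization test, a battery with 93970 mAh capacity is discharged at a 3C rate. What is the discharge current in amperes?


Convert: capacity = 93970 mAh = 93.97 Ah
At 3C: I = 3 * 93.97 Ah = 281.91 A

281.91 A


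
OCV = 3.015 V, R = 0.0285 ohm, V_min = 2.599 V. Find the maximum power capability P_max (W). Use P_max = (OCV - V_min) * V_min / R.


dV = OCV - V_min = 0.416 V (so I_max = dV / R)
P_max = dV * V_min / R = 0.416 * 2.599 / 0.0285 = 37.94 W

37.94 W


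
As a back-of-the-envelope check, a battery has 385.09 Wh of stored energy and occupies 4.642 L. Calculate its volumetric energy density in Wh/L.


Volumetric ED = 385.09 Wh / 4.642 L = 82.96 Wh/L

82.96 Wh/L


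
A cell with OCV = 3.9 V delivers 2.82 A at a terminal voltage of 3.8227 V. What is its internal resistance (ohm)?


R = (OCV - V) / I = (3.9 - 3.8227) / 2.82 = 0.02741 ohm

0.02741 ohm


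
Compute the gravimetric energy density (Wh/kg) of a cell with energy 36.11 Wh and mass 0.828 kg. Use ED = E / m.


Specific energy = 36.11 Wh / 0.828 kg = 43.61 Wh/kg

43.61 Wh/kg


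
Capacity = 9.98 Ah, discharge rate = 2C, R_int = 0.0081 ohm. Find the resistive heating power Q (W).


Step 1: I = C_rate * capacity = 2 * 9.98 = 19.96 A
Step 2: Q = I^2 * R = 19.96^2 * 0.0081 = 398.4 * 0.0081 = 3.227 W

3.227 W


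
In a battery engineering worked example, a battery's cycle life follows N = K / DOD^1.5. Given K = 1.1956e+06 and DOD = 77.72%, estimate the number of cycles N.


DOD^1.5 = 685.17
N = K / DOD^1.5 = 1.1956e+06 / 685.17 = 1745

1745 cycles


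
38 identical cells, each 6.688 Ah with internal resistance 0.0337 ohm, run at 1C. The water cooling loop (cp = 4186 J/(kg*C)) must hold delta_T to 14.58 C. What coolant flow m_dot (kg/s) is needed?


Step 1: I = 1 * 6.688 = 6.688 A
Step 2: Q_cell = I^2 * R = 6.688^2 * 0.0337 = 1.5074 W
Step 3: Q_total = 38 * 1.5074 = 57.281 W
Step 4: m_dot = Q_total / (cp * dT) = 57.281 / (4186 * 14.58) = 9.385e-04 kg/s

9.385e-04 kg/s


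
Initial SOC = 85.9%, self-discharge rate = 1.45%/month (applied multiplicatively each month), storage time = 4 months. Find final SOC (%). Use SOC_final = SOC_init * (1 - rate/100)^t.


decay = (1 - 1.45/100)^4 = 0.94325
SOC_final = 85.9 * 0.94325 = 81.03%

81.03%


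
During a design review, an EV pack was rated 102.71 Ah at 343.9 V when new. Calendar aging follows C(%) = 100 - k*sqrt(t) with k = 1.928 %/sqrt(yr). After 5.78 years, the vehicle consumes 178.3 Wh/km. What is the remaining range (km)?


Step 1: capacity retention = 100 - 1.928 * sqrt(5.78) = 100 - 1.928 * 2.4042 = 95.365%
Step 2: C_now = 102.71 * 95.365/100 = 97.949 Ah
Step 3: E_pack = V * C_now = 343.9 * 97.949 = 33685 Wh
Step 4: range = E_pack / consumption = 33685 / 178.3 = 188.9 km

188.9 km


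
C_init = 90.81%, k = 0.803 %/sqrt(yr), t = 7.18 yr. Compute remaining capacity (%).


Step 1: sqrt(7.18 yr) = 2.6796
Step 2: drop = 0.803 * 2.6796 = 2.1517
Step 3: C_final = 90.81 - 2.1517 = 88.66%

88.66%


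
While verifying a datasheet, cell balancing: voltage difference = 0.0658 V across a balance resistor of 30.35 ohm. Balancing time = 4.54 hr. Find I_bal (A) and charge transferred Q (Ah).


I_bal = dV / R = 0.0658 / 30.35 = 0.002168 A
Q = I_bal * t = 0.002168 * 4.54 = 0.009843 Ah

I=0.002168 A, Q=0.009843 Ah


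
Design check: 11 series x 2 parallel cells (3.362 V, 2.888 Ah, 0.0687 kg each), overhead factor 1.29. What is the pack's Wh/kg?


Step 1: V_pack = 11 * 3.362 = 36.982 V
Step 2: C_pack = 2 * 2.888 = 5.776 Ah
Step 3: E_pack = V_pack * C_pack = 36.982 * 5.776 = 213.61 Wh
Step 4: m_pack = 11 * 2 * 0.0687 * 1.29 = 1.9497 kg
Step 5: ED = E_pack / m_pack = 213.61 / 1.9497 = 109.6 Wh/kg

109.6 Wh/kg


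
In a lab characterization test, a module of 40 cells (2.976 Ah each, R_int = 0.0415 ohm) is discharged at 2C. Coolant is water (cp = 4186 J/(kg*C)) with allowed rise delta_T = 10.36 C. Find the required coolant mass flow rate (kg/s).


Step 1: I = 2 * 2.976 = 5.952 A
Step 2: Q_cell = I^2 * R = 5.952^2 * 0.0415 = 1.4702 W
Step 3: Q_total = 40 * 1.4702 = 58.808 W
Step 4: m_dot = Q_total / (cp * dT) = 58.808 / (4186 * 10.36) = 0.001356 kg/s

0.001356 kg/s


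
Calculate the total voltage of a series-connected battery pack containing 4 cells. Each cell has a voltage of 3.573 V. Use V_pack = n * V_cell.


Series voltages add: 4 * 3.573 V = 14.292 V

14.292 V


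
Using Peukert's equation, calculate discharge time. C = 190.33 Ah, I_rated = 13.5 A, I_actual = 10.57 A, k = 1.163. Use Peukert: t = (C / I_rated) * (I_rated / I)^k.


Step 1: t_rated = C / I_rated = 190.33 / 13.5 = 14.099 hr
Step 2: ratio = 13.5 / 10.57 = 1.2772
Step 3: ratio^k = 1.2772^1.163 = 1.3292
Step 4: t = t_rated * ratio^k = 14.099 * 1.3292 = 18.74 hr

18.74 hr


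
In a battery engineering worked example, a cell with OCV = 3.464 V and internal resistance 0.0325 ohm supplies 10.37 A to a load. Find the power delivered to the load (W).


Step 1: V_terminal = OCV - I*R = 3.464 - 10.37 * 0.0325 = 3.127 V
Step 2: P_out = V_terminal * I = 3.127 * 10.37 = 32.43 W

32.43 W


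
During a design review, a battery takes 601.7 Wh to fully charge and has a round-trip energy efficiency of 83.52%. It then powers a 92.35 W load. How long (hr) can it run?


Step 1: E_discharge = eta/100 * E_charge = 83.52/100 * 601.7 = 502.54 Wh
Step 2: t = E_discharge / P = 502.54 / 92.35 = 5.442 hr

5.442 hr


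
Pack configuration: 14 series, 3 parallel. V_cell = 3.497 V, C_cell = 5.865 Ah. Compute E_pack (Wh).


E = Ns * Vcell * Np * Ccell = 14 * 3.497 * 3 * 5.865 = 861.4 Wh

861.4 Wh


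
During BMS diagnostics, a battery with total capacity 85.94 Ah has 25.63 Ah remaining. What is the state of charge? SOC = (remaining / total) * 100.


SOC = (remaining / total) * 100 = (25.63 / 85.94) * 100 = 29.82%

29.82%


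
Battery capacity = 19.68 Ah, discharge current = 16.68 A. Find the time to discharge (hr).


Runtime = 19.68 Ah / 16.68 A = 1.180 hr

1.180 hr


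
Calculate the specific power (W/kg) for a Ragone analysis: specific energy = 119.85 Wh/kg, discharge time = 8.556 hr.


Specific power = 119.85 Wh/kg / 8.556 hr = 14.01 W/kg

14.01 W/kg


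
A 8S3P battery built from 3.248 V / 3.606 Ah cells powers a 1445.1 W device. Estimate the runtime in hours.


Step 1: E_pack = Ns * V_cell * Np * C_cell = 8 * 3.248 * 3 * 3.606 = 281.09 Wh
Step 2: t = E_pack / P = 281.09 / 1445.1 = 0.1945 hr

0.1945 hr


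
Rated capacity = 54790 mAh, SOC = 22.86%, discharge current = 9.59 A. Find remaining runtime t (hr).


Convert: C_total = 54790 mAh = 54.79 Ah
Step 1: remaining = SOC/100 * C_total = 22.86/100 * 54.79 = 12.525 Ah
Step 2: t = remaining / I = 12.525 / 9.59 = 1.306 hr

1.306 hr


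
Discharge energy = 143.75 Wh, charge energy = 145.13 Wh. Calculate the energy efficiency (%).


eta_e = E_dis / E_chg * 100 = 143.75 / 145.13 * 100 = 99.05%

99.05%


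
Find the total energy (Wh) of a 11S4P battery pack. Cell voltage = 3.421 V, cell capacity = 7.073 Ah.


V_pack = 11 * 3.421 = 37.631 V
C_pack = 4 * 7.073 = 28.292 Ah
E = V_pack * C_pack = 37.631 * 28.292 = 1065 Wh

1065 Wh


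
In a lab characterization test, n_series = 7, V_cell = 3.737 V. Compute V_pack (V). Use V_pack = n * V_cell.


V_pack = n * V_cell = 7 * 3.737 = 26.159 V

26.159 V


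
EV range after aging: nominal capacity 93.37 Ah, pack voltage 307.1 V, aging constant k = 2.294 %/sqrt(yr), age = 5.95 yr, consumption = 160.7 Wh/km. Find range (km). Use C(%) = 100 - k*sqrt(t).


Step 1: capacity retention = 100 - 2.294 * sqrt(5.95) = 100 - 2.294 * 2.4393 = 94.404%
Step 2: C_now = 93.37 * 94.404/100 = 88.145 Ah
Step 3: E_pack = V * C_now = 307.1 * 88.145 = 27069 Wh
Step 4: range = E_pack / consumption = 27069 / 160.7 = 168.4 km

168.4 km


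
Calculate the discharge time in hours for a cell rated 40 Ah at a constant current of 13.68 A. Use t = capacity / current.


Runtime = 40 Ah / 13.68 A = 2.924 hr

2.924 hr


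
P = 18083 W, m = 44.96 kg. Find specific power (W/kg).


SP = P / m = 18083 / 44.96 = 402.2 W/kg

402.2 W/kg


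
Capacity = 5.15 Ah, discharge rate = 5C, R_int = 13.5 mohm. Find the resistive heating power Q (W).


Convert: R = 13.5 mohm = 0.0135 ohm
Step 1: I = C_rate * capacity = 5 * 5.15 = 25.75 A
Step 2: Q = I^2 * R = 25.75^2 * 0.0135 = 663.06 * 0.0135 = 8.951 W

8.951 W


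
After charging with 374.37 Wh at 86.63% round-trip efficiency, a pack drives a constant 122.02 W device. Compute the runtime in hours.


Step 1: E_discharge = eta/100 * E_charge = 86.63/100 * 374.37 = 324.32 Wh
Step 2: t = E_discharge / P = 324.32 / 122.02 = 2.658 hr

2.658 hr


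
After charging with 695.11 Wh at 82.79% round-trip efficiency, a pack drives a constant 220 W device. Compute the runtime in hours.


Step 1: E_discharge = eta/100 * E_charge = 82.79/100 * 695.11 = 575.48 Wh
Step 2: t = E_discharge / P = 575.48 / 220 = 2.616 hr

2.616 hr


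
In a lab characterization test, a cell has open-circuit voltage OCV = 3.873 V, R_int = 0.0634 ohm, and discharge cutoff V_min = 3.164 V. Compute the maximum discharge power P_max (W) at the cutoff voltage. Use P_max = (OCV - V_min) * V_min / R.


P_max = (OCV - V_min) * V_min / R = (3.873 - 3.164) * 3.164 / 0.0634 = 0.709 * 3.164 / 0.0634 = 35.38 W

35.38 W


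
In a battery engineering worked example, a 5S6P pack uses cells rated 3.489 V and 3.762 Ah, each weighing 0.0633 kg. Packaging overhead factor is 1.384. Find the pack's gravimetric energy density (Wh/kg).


Step 1: V_pack = 5 * 3.489 = 17.445 V
Step 2: C_pack = 6 * 3.762 = 22.572 Ah
Step 3: E_pack = V_pack * C_pack = 17.445 * 22.572 = 393.77 Wh
Step 4: m_pack = 5 * 6 * 0.0633 * 1.384 = 2.6282 kg
Step 5: ED = E_pack / m_pack = 393.77 / 2.6282 = 149.8 Wh/kg

149.8 Wh/kg


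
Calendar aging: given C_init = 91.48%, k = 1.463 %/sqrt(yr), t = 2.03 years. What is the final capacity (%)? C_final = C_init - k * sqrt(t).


Step 1: sqrt(2.03 yr) = 1.4248
Step 2: drop = 1.463 * 1.4248 = 2.0845
Step 3: C_final = 91.48 - 2.0845 = 89.40%

89.40%


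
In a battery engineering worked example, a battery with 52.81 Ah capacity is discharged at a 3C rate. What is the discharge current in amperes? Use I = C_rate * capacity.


I = C_rate * capacity = 3 * 52.81 = 158.43 A

158.43 A


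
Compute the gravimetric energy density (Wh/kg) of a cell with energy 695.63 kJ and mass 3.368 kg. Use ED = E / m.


Convert: E = 695.63 kJ = 193.23 Wh
ED = E / m = 193.23 / 3.368 = 57.37 Wh/kg

57.37 Wh/kg


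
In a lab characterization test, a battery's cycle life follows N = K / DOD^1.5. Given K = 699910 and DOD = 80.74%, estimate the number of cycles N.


DOD^1.5 = 725.49
N = K / DOD^1.5 = 699910 / 725.49 = 964.7

964.7 cycles


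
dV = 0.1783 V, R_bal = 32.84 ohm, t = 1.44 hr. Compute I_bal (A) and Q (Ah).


I_bal = dV / R = 0.1783 / 32.84 = 0.0054294 A
Q = I_bal * t = 0.0054294 * 1.44 = 0.007818 Ah

I=0.0054294 A, Q=0.007818 Ah


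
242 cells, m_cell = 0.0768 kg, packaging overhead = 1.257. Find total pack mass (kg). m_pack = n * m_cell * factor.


Cell mass sum = 242 * 0.0768 = 18.586 kg
With overhead 1.257: m_pack = 18.586 * 1.257 = 23.36 kg

23.36 kg


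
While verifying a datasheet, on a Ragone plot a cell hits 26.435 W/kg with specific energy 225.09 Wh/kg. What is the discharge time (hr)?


t = E / P = 225.09 / 26.435 = 8.515 hr

8.515 hr


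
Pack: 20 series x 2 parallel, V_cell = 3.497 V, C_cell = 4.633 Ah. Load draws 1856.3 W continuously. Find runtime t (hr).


Step 1: E_pack = Ns * V_cell * Np * C_cell = 20 * 3.497 * 2 * 4.633 = 648.06 Wh
Step 2: t = E_pack / P = 648.06 / 1856.3 = 0.3491 hr

0.3491 hr


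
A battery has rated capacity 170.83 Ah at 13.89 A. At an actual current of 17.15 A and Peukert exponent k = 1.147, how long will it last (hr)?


t_rated = C / I_rated = 170.83 / 13.89 = 12.299 hr
(I_rated/I)^k = (0.80991)^1.147 = 0.78519
t = t_rated * (I_rated/I)^k = 12.299 * 0.78519 = 9.657 hr

9.657 hr


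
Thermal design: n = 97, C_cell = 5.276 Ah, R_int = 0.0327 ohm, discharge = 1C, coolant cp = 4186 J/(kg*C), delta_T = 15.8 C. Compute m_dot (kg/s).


Step 1: I = 1 * 5.276 = 5.276 A
Step 2: Q_cell = I^2 * R = 5.276^2 * 0.0327 = 0.91024 W
Step 3: Q_total = 97 * 0.91024 = 88.293 W
Step 4: m_dot = Q_total / (cp * dT) = 88.293 / (4186 * 15.8) = 0.001335 kg/s

0.001335 kg/s


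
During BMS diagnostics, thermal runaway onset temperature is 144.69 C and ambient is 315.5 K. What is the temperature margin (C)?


Convert: T_ambient = 315.5 K = 42.35 C
margin = 144.69 - 42.35 = 102.34 C

102.34 C


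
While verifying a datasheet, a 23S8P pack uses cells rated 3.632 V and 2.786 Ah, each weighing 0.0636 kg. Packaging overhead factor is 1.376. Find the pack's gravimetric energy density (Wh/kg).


Step 1: V_pack = 23 * 3.632 = 83.536 V
Step 2: C_pack = 8 * 2.786 = 22.288 Ah
Step 3: E_pack = V_pack * C_pack = 83.536 * 22.288 = 1861.9 Wh
Step 4: m_pack = 23 * 8 * 0.0636 * 1.376 = 16.103 kg
Step 5: ED = E_pack / m_pack = 1861.9 / 16.103 = 115.6 Wh/kg

115.6 Wh/kg


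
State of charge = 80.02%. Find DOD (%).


DOD = 100 - SOC = 100 - 80.02 = 19.98%

19.98%


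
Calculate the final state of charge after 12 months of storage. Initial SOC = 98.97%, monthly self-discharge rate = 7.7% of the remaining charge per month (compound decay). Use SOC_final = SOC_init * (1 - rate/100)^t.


decay = (1 - 7.7/100)^12 = 0.38231
SOC_final = 98.97 * 0.38231 = 37.84%

37.84%


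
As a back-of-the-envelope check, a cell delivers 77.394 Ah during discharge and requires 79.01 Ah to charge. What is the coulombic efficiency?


Coulombic efficiency = 77.394/79.01 * 100% = 97.95%

97.95%


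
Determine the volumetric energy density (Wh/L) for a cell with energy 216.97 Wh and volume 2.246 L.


Volumetric ED = 216.97 Wh / 2.246 L = 96.60 Wh/L

96.60 Wh/L


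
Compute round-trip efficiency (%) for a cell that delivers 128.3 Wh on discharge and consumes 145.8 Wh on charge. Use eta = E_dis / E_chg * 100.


Round-trip efficiency = 128.3/145.8 * 100% = 88.00%

88.00%


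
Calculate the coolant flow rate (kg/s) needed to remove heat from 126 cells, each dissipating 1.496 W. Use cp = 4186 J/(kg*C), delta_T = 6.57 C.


Q_total = 126 * 1.496 = 188.5 W
m_dot = Q_total / (cp * dT) = 188.5 / (4186 * 6.57) = 0.006854 kg/s

0.006854 kg/s


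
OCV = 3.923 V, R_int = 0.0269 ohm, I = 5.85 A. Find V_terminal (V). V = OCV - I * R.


IR drop = 5.85 * 0.0269 = 0.15737 V
V = 3.923 - 0.15737 = 3.766 V

3.766 V


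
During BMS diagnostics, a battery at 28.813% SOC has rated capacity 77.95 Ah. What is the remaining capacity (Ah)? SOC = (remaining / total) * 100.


remaining = SOC / 100 * total = 28.813 / 100 * 77.95 = 22.46 Ah

22.46 Ah


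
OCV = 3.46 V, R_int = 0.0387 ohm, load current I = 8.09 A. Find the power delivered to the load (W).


Step 1: V_terminal = OCV - I*R = 3.46 - 8.09 * 0.0387 = 3.1469 V
Step 2: P_out = V_terminal * I = 3.1469 * 8.09 = 25.46 W

25.46 W


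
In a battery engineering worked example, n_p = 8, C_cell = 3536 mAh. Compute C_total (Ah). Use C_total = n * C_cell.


Convert: C_cell = 3536 mAh = 3.536 Ah
C_total = 8 * 3.536 = 28.288 Ah

28.288 Ah


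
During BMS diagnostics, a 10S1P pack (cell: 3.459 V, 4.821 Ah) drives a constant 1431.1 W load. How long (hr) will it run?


Step 1: E_pack = Ns * V_cell * Np * C_cell = 10 * 3.459 * 1 * 4.821 = 166.76 Wh
Step 2: t = E_pack / P = 166.76 / 1431.1 = 0.1165 hr

0.1165 hr


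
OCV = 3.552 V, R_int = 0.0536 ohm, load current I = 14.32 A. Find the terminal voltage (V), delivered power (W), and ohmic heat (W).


Step 1: V_terminal = OCV - I*R = 3.552 - 14.32 * 0.0536 = 2.7844 V
Step 2: P_out = V_terminal * I = 2.7844 * 14.32 = 39.87 W
Step 3: Q = I^2 * R = 14.32^2 * 0.0536 = 10.99 W

V=2.7844 V, P=39.87 W, Q=10.99 W


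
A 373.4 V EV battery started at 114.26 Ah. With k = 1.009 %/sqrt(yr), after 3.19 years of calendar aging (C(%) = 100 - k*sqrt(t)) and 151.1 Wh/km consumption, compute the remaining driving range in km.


Step 1: capacity retention = 100 - 1.009 * sqrt(3.19) = 100 - 1.009 * 1.7861 = 98.198%
Step 2: C_now = 114.26 * 98.198/100 = 112.2 Ah
Step 3: E_pack = V * C_now = 373.4 * 112.2 = 41895 Wh
Step 4: range = E_pack / consumption = 41895 / 151.1 = 277.3 km

277.3 km


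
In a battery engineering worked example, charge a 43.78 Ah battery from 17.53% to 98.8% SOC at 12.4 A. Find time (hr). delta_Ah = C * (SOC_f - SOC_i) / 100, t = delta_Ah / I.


delta_Ah = 43.78 * (98.8 - 17.53) / 100 = 35.58 Ah
t = delta_Ah / I = 35.58 / 12.4 = 2.869 hr

2.869 hr


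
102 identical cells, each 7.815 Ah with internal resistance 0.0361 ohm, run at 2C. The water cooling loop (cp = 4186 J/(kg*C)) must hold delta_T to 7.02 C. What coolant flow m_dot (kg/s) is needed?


Step 1: I = 2 * 7.815 = 15.63 A
Step 2: Q_cell = I^2 * R = 15.63^2 * 0.0361 = 8.8191 W
Step 3: Q_total = 102 * 8.8191 = 899.55 W
Step 4: m_dot = Q_total / (cp * dT) = 899.55 / (4186 * 7.02) = 0.03061 kg/s

0.03061 kg/s


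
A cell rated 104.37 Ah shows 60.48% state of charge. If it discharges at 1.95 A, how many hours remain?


Step 1: remaining = SOC/100 * C_total = 60.48/100 * 104.37 = 63.123 Ah
Step 2: t = remaining / I = 63.123 / 1.95 = 32.37 hr

32.37 hr


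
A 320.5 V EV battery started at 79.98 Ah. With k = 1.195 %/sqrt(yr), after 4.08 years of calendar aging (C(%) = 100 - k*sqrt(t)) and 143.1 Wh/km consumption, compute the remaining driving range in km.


Step 1: capacity retention = 100 - 1.195 * sqrt(4.08) = 100 - 1.195 * 2.0199 = 97.586%
Step 2: C_now = 79.98 * 97.586/100 = 78.049 Ah
Step 3: E_pack = V * C_now = 320.5 * 78.049 = 25015 Wh
Step 4: range = E_pack / consumption = 25015 / 143.1 = 174.8 km

174.8 km


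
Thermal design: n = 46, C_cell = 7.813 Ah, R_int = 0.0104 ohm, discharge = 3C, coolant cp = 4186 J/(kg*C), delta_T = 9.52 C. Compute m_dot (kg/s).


Step 1: I = 3 * 7.813 = 23.439 A
Step 2: Q_cell = I^2 * R = 23.439^2 * 0.0104 = 5.7136 W
Step 3: Q_total = 46 * 5.7136 = 262.83 W
Step 4: m_dot = Q_total / (cp * dT) = 262.83 / (4186 * 9.52) = 0.006595 kg/s

0.006595 kg/s


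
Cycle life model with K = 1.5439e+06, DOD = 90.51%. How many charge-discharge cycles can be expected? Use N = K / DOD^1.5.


Step 1: DOD^1.5 = 90.51^1.5 = 861.08
Step 2: N = 1.5439e+06 / 861.08 = 1793 cycles

1793 cycles


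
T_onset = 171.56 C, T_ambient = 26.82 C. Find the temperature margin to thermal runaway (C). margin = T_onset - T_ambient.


margin = T_onset - T_ambient = 171.56 - 26.82 = 144.74 C

144.74 C


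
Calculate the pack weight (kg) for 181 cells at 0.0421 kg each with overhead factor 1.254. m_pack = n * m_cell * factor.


Cell mass sum = 181 * 0.0421 = 7.6201 kg
With overhead 1.254: m_pack = 7.6201 * 1.254 = 9.556 kg

9.556 kg


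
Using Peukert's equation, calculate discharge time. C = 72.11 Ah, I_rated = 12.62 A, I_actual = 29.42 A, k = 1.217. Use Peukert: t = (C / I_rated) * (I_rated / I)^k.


Step 1: t_rated = C / I_rated = 72.11 / 12.62 = 5.7139 hr
Step 2: ratio = 12.62 / 29.42 = 0.42896
Step 3: ratio^k = 0.42896^1.217 = 0.35699
Step 4: t = t_rated * ratio^k = 5.7139 * 0.35699 = 2.040 hr

2.040 hr


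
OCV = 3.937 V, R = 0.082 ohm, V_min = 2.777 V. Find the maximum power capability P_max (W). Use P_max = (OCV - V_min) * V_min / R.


dV = OCV - V_min = 1.16 V (so I_max = dV / R)
P_max = dV * V_min / R = 1.16 * 2.777 / 0.082 = 39.28 W

39.28 W


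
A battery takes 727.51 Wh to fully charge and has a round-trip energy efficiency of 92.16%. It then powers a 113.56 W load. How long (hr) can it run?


Step 1: E_discharge = eta/100 * E_charge = 92.16/100 * 727.51 = 670.47 Wh
Step 2: t = E_discharge / P = 670.47 / 113.56 = 5.904 hr

5.904 hr


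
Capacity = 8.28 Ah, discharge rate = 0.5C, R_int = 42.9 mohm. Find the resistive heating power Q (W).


Convert: R = 42.9 mohm = 0.0429 ohm
Step 1: I = C_rate * capacity = 0.5 * 8.28 = 4.14 A
Step 2: Q = I^2 * R = 4.14^2 * 0.0429 = 17.14 * 0.0429 = 0.7353 W

0.7353 W


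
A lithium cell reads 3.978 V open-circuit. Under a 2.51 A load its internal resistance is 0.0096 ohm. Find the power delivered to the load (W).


Step 1: V_terminal = OCV - I*R = 3.978 - 2.51 * 0.0096 = 3.9539 V
Step 2: P_out = V_terminal * I = 3.9539 * 2.51 = 9.924 W

9.924 W


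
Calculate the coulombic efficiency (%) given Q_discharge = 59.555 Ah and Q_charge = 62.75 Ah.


eta_c = Q_dis / Q_chg * 100 = 59.555 / 62.75 * 100 = 94.91%

94.91%


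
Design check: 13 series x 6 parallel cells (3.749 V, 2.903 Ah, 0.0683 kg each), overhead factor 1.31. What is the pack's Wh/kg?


Step 1: V_pack = 13 * 3.749 = 48.737 V
Step 2: C_pack = 6 * 2.903 = 17.418 Ah
Step 3: E_pack = V_pack * C_pack = 48.737 * 17.418 = 848.9 Wh
Step 4: m_pack = 13 * 6 * 0.0683 * 1.31 = 6.9789 kg
Step 5: ED = E_pack / m_pack = 848.9 / 6.9789 = 121.6 Wh/kg

121.6 Wh/kg


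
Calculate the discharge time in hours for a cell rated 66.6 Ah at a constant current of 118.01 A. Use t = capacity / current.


t = capacity / current = 66.6 / 118.01 = 0.5644 hr

0.5644 hr


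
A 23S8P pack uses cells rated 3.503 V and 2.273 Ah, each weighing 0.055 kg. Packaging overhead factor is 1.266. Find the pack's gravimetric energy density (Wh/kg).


Step 1: V_pack = 23 * 3.503 = 80.569 V
Step 2: C_pack = 8 * 2.273 = 18.184 Ah
Step 3: E_pack = V_pack * C_pack = 80.569 * 18.184 = 1465.1 Wh
Step 4: m_pack = 23 * 8 * 0.055 * 1.266 = 12.812 kg
Step 5: ED = E_pack / m_pack = 1465.1 / 12.812 = 114.4 Wh/kg

114.4 Wh/kg


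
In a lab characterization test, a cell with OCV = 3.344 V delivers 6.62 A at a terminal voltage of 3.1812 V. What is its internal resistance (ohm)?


R = (OCV - V) / I = (3.344 - 3.1812) / 6.62 = 0.02459 ohm

0.02459 ohm


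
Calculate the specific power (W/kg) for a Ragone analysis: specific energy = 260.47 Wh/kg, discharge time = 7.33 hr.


Specific power = 260.47 Wh/kg / 7.33 hr = 35.53 W/kg

35.53 W/kg


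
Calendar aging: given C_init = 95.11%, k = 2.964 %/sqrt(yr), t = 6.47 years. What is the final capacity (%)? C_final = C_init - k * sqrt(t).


sqrt(t) = sqrt(6.47) = 2.5436
C_final = 95.11 - 2.964 * 2.5436 = 87.57%

87.57%


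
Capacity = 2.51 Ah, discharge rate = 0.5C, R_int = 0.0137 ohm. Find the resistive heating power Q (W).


Step 1: I = C_rate * capacity = 0.5 * 2.51 = 1.255 A
Step 2: Q = I^2 * R = 1.255^2 * 0.0137 = 1.575 * 0.0137 = 0.02158 W

0.02158 W


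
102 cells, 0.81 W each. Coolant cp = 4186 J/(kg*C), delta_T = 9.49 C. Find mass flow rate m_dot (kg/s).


Step 1: Total heat Q = 102 * 0.81 W = 82.62 W
Step 2: denom = cp * dT = 4186 * 9.49 = 39725
Step 3: m_dot = 82.62 / 39725 = 0.002080 kg/s

0.002080 kg/s


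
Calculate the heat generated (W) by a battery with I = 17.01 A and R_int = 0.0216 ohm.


Q = I^2 * R = 17.01^2 * 0.0216 = 6.250 W

6.250 W


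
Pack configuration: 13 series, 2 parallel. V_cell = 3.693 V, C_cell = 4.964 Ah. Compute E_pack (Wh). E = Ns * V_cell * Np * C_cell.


V_pack = 13 * 3.693 = 48.009 V
C_pack = 2 * 4.964 = 9.928 Ah
E = V_pack * C_pack = 48.009 * 9.928 = 476.6 Wh

476.6 Wh


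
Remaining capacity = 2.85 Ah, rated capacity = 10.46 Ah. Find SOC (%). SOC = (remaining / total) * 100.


SOC% = 2.85 / 10.46 * 100 = 27.25%

27.25%


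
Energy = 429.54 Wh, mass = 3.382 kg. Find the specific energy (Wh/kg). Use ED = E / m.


ED = E / m = 429.54 / 3.382 = 127.0 Wh/kg

127.0 Wh/kg


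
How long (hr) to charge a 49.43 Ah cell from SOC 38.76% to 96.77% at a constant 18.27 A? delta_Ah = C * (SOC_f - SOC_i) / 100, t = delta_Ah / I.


Step 1: dSOC = 96.77% - 38.76% = 58.01%
Step 2: delta_Ah = 49.43 * 58.01 / 100 = 28.674 Ah
Step 3: t = 28.674 / 18.27 = 1.569 hr

1.569 hr


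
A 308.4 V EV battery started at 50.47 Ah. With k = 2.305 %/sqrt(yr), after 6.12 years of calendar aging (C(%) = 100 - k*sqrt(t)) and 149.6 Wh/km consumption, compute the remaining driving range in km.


Step 1: capacity retention = 100 - 2.305 * sqrt(6.12) = 100 - 2.305 * 2.4739 = 94.298%
Step 2: C_now = 50.47 * 94.298/100 = 47.592 Ah
Step 3: E_pack = V * C_now = 308.4 * 47.592 = 14677 Wh
Step 4: range = E_pack / consumption = 14677 / 149.6 = 98.11 km

98.11 km


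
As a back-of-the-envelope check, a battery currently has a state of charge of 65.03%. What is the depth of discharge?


Complement of SOC: DOD = 100% - 65.03% = 34.97%

34.97%


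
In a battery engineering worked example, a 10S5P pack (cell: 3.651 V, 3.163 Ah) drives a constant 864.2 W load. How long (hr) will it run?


Step 1: E_pack = Ns * V_cell * Np * C_cell = 10 * 3.651 * 5 * 3.163 = 577.41 Wh
Step 2: t = E_pack / P = 577.41 / 864.2 = 0.6681 hr

0.6681 hr


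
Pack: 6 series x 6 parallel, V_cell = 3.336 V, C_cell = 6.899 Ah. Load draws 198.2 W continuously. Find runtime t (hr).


Step 1: E_pack = Ns * V_cell * Np * C_cell = 6 * 3.336 * 6 * 6.899 = 828.54 Wh
Step 2: t = E_pack / P = 828.54 / 198.2 = 4.180 hr

4.180 hr


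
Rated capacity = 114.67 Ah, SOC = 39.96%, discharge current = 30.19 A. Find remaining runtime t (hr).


Step 1: remaining = SOC/100 * C_total = 39.96/100 * 114.67 = 45.822 Ah
Step 2: t = remaining / I = 45.822 / 30.19 = 1.518 hr

1.518 hr


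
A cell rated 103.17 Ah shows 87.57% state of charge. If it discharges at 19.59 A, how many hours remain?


Step 1: remaining = SOC/100 * C_total = 87.57/100 * 103.17 = 90.346 Ah
Step 2: t = remaining / I = 90.346 / 19.59 = 4.612 hr

4.612 hr


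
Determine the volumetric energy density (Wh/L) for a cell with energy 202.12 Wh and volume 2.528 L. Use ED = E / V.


Volumetric ED = 202.12 Wh / 2.528 L = 79.95 Wh/L

79.95 Wh/L


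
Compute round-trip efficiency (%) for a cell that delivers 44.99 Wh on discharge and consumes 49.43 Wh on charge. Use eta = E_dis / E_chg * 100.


eta_e = E_dis / E_chg * 100 = 44.99 / 49.43 * 100 = 91.02%

91.02%


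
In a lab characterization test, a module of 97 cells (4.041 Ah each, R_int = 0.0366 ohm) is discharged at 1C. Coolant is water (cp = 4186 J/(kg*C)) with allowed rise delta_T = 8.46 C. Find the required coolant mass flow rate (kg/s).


Step 1: I = 1 * 4.041 = 4.041 A
Step 2: Q_cell = I^2 * R = 4.041^2 * 0.0366 = 0.59767 W
Step 3: Q_total = 97 * 0.59767 = 57.974 W
Step 4: m_dot = Q_total / (cp * dT) = 57.974 / (4186 * 8.46) = 0.001637 kg/s

0.001637 kg/s


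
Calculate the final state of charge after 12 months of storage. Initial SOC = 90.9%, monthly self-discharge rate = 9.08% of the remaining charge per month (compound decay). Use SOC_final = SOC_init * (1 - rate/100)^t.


Monthly retention factor = 1 - 9.08/100 = 0.9092
Over 12 months: factor^12 = 0.31909
SOC_final = 90.9 * 0.31909 = 29.01%

29.01%


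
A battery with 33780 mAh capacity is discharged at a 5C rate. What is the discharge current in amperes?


Convert: capacity = 33780 mAh = 33.78 Ah
I = C_rate * capacity = 5 * 33.78 = 168.9 A

168.9 A


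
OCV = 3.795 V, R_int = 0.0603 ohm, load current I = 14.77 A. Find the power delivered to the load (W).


Step 1: V_terminal = OCV - I*R = 3.795 - 14.77 * 0.0603 = 2.9044 V
Step 2: P_out = V_terminal * I = 2.9044 * 14.77 = 42.90 W

42.90 W


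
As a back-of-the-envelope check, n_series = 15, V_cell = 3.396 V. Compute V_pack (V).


With 15 cells in series at 3.396 V each, V_pack = 50.94 V

50.94 V


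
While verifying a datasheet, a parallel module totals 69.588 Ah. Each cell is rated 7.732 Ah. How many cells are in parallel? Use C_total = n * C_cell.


n = C_total / C_cell = 69.588 / 7.732 = 9

9


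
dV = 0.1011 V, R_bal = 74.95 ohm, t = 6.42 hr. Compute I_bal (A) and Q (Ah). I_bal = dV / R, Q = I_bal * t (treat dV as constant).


First, Ohm's law: I_bal = 0.1011 V / 74.95 ohm = 0.0013489 A
Then Q = I * t = 0.0013489 A * 6.42 hr = 0.008660 Ah

I=0.0013489 A, Q=0.008660 Ah


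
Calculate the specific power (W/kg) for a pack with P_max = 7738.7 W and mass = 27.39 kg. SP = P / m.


SP = P / m = 7738.7 / 27.39 = 282.5 W/kg

282.5 W/kg


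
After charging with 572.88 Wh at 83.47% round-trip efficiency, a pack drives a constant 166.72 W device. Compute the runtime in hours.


Step 1: E_discharge = eta/100 * E_charge = 83.47/100 * 572.88 = 478.18 Wh
Step 2: t = E_discharge / P = 478.18 / 166.72 = 2.868 hr

2.868 hr


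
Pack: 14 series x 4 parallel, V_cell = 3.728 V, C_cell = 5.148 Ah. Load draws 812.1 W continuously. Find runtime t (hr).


Step 1: E_pack = Ns * V_cell * Np * C_cell = 14 * 3.728 * 4 * 5.148 = 1074.7 Wh
Step 2: t = E_pack / P = 1074.7 / 812.1 = 1.323 hr

1.323 hr


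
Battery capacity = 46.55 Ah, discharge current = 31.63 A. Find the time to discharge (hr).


t = capacity / current = 46.55 / 31.63 = 1.472 hr

1.472 hr


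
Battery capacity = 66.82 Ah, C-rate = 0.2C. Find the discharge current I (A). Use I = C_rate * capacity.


I = C_rate * capacity = 0.2 * 66.82 = 13.364 A

13.364 A


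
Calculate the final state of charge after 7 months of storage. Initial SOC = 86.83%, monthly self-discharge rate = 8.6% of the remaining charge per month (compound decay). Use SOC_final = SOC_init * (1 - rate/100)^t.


decay = (1 - 8.6/100)^7 = 0.53287
SOC_final = 86.83 * 0.53287 = 46.27%

46.27%


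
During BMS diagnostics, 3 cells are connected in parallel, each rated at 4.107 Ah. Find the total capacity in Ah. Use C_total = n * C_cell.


C_total = 3 * 4.107 = 12.321 Ah

12.321 Ah


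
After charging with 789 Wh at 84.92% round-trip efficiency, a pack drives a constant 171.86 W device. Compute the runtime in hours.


Step 1: E_discharge = eta/100 * E_charge = 84.92/100 * 789 = 670.02 Wh
Step 2: t = E_discharge / P = 670.02 / 171.86 = 3.899 hr

3.899 hr


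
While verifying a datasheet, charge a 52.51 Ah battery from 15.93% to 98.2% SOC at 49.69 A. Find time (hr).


delta_Ah = 52.51 * (98.2 - 15.93) / 100 = 43.2 Ah
t = delta_Ah / I = 43.2 / 49.69 = 0.8694 hr

0.8694 hr


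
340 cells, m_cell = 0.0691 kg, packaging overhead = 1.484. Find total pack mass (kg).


m_pack = n * m_cell * overhead = 340 * 0.0691 * 1.484 = 34.87 kg

34.87 kg


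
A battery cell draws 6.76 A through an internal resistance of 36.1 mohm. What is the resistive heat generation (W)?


Convert: R = 36.1 mohm = 0.0361 ohm
I^2 = 45.698
Q = 45.698 * 0.0361 = 1.650 W

1.650 W


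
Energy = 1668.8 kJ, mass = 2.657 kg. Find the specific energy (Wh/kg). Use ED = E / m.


Convert: E = 1668.8 kJ = 463.56 Wh
ED = E / m = 463.56 / 2.657 = 174.5 Wh/kg

174.5 Wh/kg


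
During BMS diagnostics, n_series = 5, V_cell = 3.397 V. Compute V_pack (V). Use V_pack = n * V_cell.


V_pack = n * V_cell = 5 * 3.397 = 16.985 V

16.985 V


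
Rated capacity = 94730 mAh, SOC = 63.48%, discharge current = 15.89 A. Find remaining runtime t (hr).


Convert: C_total = 94730 mAh = 94.73 Ah
Step 1: remaining = SOC/100 * C_total = 63.48/100 * 94.73 = 60.135 Ah
Step 2: t = remaining / I = 60.135 / 15.89 = 3.784 hr

3.784 hr


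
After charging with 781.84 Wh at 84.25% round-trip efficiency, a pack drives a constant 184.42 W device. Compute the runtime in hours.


Step 1: E_discharge = eta/100 * E_charge = 84.25/100 * 781.84 = 658.7 Wh
Step 2: t = E_discharge / P = 658.7 / 184.42 = 3.572 hr

3.572 hr


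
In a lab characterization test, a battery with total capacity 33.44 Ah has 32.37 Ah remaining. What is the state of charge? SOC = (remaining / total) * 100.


SOC = (remaining / total) * 100 = (32.37 / 33.44) * 100 = 96.80%

96.80%


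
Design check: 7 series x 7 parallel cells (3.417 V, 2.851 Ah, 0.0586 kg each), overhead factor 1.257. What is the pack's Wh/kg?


Step 1: V_pack = 7 * 3.417 = 23.919 V
Step 2: C_pack = 7 * 2.851 = 19.957 Ah
Step 3: E_pack = V_pack * C_pack = 23.919 * 19.957 = 477.35 Wh
Step 4: m_pack = 7 * 7 * 0.0586 * 1.257 = 3.6093 kg
Step 5: ED = E_pack / m_pack = 477.35 / 3.6093 = 132.3 Wh/kg

132.3 Wh/kg


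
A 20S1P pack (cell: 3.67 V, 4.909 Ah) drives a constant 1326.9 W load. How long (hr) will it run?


Step 1: E_pack = Ns * V_cell * Np * C_cell = 20 * 3.67 * 1 * 4.909 = 360.32 Wh
Step 2: t = E_pack / P = 360.32 / 1326.9 = 0.2716 hr

0.2716 hr


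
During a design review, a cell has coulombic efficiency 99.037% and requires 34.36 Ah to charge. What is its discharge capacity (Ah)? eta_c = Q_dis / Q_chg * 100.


Q_dis = eta/100 * Q_chg = 99.037/100 * 34.36 = 34.03 Ah

34.03 Ah


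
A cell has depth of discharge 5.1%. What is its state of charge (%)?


SOC = 100 - DOD = 100 - 5.1 = 94.9%

94.9%


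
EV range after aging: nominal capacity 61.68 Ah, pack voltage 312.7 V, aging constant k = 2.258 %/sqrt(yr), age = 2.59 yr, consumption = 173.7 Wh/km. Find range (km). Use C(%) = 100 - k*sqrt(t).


Step 1: capacity retention = 100 - 2.258 * sqrt(2.59) = 100 - 2.258 * 1.6093 = 96.366%
Step 2: C_now = 61.68 * 96.366/100 = 59.439 Ah
Step 3: E_pack = V * C_now = 312.7 * 59.439 = 18587 Wh
Step 4: range = E_pack / consumption = 18587 / 173.7 = 107.0 km

107.0 km


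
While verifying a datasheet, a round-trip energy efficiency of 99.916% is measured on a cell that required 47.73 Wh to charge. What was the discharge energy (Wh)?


E_dis = eta/100 * E_chg = 99.916/100 * 47.73 = 47.69 Wh

47.69 Wh


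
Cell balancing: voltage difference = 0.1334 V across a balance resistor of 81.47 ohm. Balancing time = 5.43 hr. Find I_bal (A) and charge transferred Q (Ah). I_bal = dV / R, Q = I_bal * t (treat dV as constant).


First, Ohm's law: I_bal = 0.1334 V / 81.47 ohm = 0.0016374 A
Then Q = I * t = 0.0016374 A * 5.43 hr = 0.008891 Ah

I=0.0016374 A, Q=0.008891 Ah


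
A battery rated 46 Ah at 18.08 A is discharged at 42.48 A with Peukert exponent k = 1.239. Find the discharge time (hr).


t_rated = C / I_rated = 46 / 18.08 = 2.5442 hr
(I_rated/I)^k = (0.42561)^1.239 = 0.34701
t = t_rated * (I_rated/I)^k = 2.5442 * 0.34701 = 0.8829 hr

0.8829 hr


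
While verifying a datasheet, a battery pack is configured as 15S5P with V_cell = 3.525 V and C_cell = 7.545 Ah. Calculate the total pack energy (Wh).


E = Ns * Vcell * Np * Ccell = 15 * 3.525 * 5 * 7.545 = 1995 Wh

1995 Wh


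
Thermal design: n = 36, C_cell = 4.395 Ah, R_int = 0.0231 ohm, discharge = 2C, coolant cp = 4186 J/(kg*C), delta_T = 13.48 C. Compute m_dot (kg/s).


Step 1: I = 2 * 4.395 = 8.79 A
Step 2: Q_cell = I^2 * R = 8.79^2 * 0.0231 = 1.7848 W
Step 3: Q_total = 36 * 1.7848 = 64.253 W
Step 4: m_dot = Q_total / (cp * dT) = 64.253 / (4186 * 13.48) = 0.001139 kg/s

0.001139 kg/s


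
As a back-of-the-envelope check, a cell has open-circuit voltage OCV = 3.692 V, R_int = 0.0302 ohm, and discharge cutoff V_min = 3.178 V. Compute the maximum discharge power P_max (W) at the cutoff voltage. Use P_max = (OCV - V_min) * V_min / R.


dV = OCV - V_min = 0.514 V (so I_max = dV / R)
P_max = dV * V_min / R = 0.514 * 3.178 / 0.0302 = 54.09 W

54.09 W


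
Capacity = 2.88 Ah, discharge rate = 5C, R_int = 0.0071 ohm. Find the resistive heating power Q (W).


Step 1: I = C_rate * capacity = 5 * 2.88 = 14.4 A
Step 2: Q = I^2 * R = 14.4^2 * 0.0071 = 207.36 * 0.0071 = 1.472 W

1.472 W


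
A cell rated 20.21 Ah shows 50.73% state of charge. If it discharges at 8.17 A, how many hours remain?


Step 1: remaining = SOC/100 * C_total = 50.73/100 * 20.21 = 10.253 Ah
Step 2: t = remaining / I = 10.253 / 8.17 = 1.255 hr

1.255 hr


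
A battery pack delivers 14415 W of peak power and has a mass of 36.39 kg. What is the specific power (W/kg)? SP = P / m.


Specific power = 14415 W / 36.39 kg = 396.1 W/kg

396.1 W/kg


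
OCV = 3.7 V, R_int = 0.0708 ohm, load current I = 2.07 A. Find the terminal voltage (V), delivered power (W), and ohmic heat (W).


Step 1: V_terminal = OCV - I*R = 3.7 - 2.07 * 0.0708 = 3.5534 V
Step 2: P_out = V_terminal * I = 3.5534 * 2.07 = 7.356 W
Step 3: Q = I^2 * R = 2.07^2 * 0.0708 = 0.3034 W

V=3.5534 V, P=7.356 W, Q=0.3034 W
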